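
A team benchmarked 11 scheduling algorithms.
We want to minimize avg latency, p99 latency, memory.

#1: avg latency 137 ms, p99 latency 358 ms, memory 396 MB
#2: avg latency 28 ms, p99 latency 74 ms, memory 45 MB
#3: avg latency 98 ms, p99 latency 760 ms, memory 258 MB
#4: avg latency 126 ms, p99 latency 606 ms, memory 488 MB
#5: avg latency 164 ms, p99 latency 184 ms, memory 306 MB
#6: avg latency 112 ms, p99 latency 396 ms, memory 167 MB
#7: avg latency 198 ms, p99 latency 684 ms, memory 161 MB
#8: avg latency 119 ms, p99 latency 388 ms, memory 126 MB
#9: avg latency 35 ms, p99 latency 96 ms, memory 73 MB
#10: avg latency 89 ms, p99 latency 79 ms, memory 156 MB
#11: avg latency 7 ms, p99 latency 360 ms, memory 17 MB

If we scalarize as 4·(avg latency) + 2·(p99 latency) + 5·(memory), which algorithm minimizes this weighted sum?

#1: 4·137 + 2·358 + 5·396 = 3244
#2: 4·28 + 2·74 + 5·45 = 485
#3: 4·98 + 2·760 + 5·258 = 3202
#4: 4·126 + 2·606 + 5·488 = 4156
#5: 4·164 + 2·184 + 5·306 = 2554
#6: 4·112 + 2·396 + 5·167 = 2075
#7: 4·198 + 2·684 + 5·161 = 2965
#8: 4·119 + 2·388 + 5·126 = 1882
#9: 4·35 + 2·96 + 5·73 = 697
#10: 4·89 + 2·79 + 5·156 = 1294
#11: 4·7 + 2·360 + 5·17 = 833
Lowest: #2 at 485.

#2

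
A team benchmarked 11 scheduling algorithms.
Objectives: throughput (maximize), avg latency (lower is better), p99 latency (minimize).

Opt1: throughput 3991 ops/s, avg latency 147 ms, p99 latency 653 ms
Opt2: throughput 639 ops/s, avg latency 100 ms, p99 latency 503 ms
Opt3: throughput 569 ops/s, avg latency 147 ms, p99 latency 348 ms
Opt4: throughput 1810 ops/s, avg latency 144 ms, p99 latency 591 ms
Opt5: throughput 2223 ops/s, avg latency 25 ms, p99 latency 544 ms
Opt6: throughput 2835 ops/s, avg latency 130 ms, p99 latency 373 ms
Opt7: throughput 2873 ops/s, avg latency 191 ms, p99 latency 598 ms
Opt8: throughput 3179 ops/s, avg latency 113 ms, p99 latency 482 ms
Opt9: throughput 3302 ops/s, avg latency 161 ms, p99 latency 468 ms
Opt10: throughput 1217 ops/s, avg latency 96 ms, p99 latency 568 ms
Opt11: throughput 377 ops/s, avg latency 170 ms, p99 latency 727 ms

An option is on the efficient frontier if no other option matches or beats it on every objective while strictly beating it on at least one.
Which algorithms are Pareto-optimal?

Opt1: not dominated (best throughput).
Opt2: not dominated.
Opt3: not dominated (best p99 latency).
Opt4: dominated by Opt5 (throughput 2223≥1810, avg latency 25≤144, p99 latency 544≤591).
Opt5: not dominated (best avg latency).
Opt6: not dominated.
Opt7: dominated by Opt8 (throughput 3179≥2873, avg latency 113≤191, p99 latency 482≤598).
Opt8: not dominated.
Opt9: not dominated.
Opt10: dominated by Opt5 (throughput 2223≥1217, avg latency 25≤96, p99 latency 544≤568).
Opt11: dominated by Opt1 (throughput 3991≥377, avg latency 147≤170, p99 latency 653≤727).

Opt1, Opt2, Opt3, Opt5, Opt6, Opt8, Opt9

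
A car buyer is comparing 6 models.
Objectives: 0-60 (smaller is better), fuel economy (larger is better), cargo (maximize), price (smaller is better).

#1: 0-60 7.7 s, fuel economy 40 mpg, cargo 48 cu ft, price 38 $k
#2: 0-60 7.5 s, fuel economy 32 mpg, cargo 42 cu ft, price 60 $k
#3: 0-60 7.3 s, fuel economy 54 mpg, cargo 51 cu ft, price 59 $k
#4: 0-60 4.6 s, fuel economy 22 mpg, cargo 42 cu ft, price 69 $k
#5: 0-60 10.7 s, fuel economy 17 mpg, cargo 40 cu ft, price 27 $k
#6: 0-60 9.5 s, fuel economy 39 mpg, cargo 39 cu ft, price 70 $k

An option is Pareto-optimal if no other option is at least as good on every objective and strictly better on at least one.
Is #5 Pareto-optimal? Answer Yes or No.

#1: worse on price (38 vs 27).
#2: worse on price (60 vs 27).
#3: worse on price (59 vs 27).
#4: worse on price (69 vs 27).
#6: worse on cargo (39 vs 40).
No option is at least as good as #5 on every objective and strictly better on one.

Yes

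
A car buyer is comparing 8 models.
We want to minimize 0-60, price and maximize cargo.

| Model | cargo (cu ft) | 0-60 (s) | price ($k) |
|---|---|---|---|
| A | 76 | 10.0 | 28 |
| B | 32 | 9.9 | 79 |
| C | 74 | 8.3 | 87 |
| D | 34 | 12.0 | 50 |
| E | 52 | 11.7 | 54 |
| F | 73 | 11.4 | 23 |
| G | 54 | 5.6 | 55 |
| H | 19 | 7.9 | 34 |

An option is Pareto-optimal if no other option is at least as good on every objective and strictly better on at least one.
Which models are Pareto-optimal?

A, C, F, G, H

A: not dominated (best cargo).
B: dominated by G (cargo 54≥32, 0-60 5.6≤9.9, price 55≤79).
C: not dominated.
D: dominated by A (cargo 76≥34, 0-60 10.0≤12.0, price 28≤50).
E: dominated by A (cargo 76≥52, 0-60 10.0≤11.7, price 28≤54).
F: not dominated (best price).
G: not dominated (best 0-60).
H: not dominated.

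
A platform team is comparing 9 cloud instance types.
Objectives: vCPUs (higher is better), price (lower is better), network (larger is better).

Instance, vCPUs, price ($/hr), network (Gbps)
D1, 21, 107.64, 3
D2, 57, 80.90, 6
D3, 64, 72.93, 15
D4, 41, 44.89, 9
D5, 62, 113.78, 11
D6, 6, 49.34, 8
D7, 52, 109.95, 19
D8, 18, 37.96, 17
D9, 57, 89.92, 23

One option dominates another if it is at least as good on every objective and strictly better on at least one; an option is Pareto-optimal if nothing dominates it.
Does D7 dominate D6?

D7 vs D6: D7 is worse on price (109.95 vs 49.34), so it does not dominate D6.

No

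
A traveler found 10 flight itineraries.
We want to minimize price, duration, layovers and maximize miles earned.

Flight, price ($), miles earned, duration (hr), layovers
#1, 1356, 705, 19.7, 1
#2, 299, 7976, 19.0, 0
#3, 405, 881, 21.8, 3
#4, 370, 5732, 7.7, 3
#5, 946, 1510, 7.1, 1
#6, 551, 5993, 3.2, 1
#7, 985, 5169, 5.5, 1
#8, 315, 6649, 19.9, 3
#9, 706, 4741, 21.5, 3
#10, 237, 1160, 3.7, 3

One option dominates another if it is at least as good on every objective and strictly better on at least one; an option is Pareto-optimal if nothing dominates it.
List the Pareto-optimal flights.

#1: dominated by #2 (price 299≤1356, miles earned 7976≥705, duration 19.0≤19.7, layovers 0≤1).
#2: not dominated (best miles earned).
#3: dominated by #2 (price 299≤405, miles earned 7976≥881, duration 19.0≤21.8, layovers 0≤3).
#4: not dominated.
#5: dominated by #6 (price 551≤946, miles earned 5993≥1510, duration 3.2≤7.1, layovers 1≤1).
#6: not dominated (best duration).
#7: dominated by #6 (price 551≤985, miles earned 5993≥5169, duration 3.2≤5.5, layovers 1≤1).
#8: dominated by #2 (price 299≤315, miles earned 7976≥6649, duration 19.0≤19.9, layovers 0≤3).
#9: dominated by #2 (price 299≤706, miles earned 7976≥4741, duration 19.0≤21.5, layovers 0≤3).
#10: not dominated (best price).

#2, #4, #6, #10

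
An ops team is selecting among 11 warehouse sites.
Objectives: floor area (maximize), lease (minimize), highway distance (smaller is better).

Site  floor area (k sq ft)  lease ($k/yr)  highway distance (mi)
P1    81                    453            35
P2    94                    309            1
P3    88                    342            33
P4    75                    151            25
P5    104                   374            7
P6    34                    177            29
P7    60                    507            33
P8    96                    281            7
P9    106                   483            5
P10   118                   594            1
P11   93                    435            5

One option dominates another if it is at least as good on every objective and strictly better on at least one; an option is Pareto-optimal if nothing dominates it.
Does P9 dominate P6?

No

P9 vs P6: P9 is worse on lease (483 vs 177), so it does not dominate P6.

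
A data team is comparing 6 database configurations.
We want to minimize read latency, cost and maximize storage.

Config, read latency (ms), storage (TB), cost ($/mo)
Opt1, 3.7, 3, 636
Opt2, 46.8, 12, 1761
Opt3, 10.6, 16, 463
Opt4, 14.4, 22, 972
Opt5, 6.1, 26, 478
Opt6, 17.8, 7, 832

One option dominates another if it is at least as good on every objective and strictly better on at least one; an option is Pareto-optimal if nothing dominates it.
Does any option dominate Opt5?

Opt1: worse on storage (3 vs 26).
Opt2: worse on read latency (46.8 vs 6.1).
Opt3: worse on read latency (10.6 vs 6.1).
Opt4: worse on read latency (14.4 vs 6.1).
Opt6: worse on read latency (17.8 vs 6.1).
No option is at least as good as Opt5 on every objective and strictly better on one.

No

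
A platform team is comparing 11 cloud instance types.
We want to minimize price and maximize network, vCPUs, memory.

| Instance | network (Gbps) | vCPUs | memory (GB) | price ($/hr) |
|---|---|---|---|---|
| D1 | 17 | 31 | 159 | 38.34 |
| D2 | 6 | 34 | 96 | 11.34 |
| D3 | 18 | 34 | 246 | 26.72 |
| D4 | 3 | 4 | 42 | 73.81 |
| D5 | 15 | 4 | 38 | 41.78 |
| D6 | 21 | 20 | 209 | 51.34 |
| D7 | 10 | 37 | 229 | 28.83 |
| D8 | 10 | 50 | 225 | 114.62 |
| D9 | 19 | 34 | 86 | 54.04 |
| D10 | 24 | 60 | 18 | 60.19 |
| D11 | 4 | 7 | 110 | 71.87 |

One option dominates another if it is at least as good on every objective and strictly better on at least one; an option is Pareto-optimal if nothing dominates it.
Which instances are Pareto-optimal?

D2, D3, D6, D7, D8, D9, D10

D1: dominated by D3 (network 18≥17, vCPUs 34≥31, memory 246≥159, price 26.72≤38.34).
D2: not dominated (best price).
D3: not dominated (best memory).
D4: dominated by D1 (network 17≥3, vCPUs 31≥4, memory 159≥42, price 38.34≤73.81).
D5: dominated by D1 (network 17≥15, vCPUs 31≥4, memory 159≥38, price 38.34≤41.78).
D6: not dominated.
D7: not dominated.
D8: not dominated.
D9: not dominated.
D10: not dominated (best network).
D11: dominated by D1 (network 17≥4, vCPUs 31≥7, memory 159≥110, price 38.34≤71.87).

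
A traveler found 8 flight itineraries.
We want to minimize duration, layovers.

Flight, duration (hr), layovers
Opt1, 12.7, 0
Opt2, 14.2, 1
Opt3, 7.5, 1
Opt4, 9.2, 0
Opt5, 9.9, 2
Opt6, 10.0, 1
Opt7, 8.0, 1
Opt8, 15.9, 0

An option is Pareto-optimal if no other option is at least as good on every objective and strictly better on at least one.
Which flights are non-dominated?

Opt1: dominated by Opt4 (duration 9.2≤12.7, layovers 0≤0).
Opt2: dominated by Opt1 (duration 12.7≤14.2, layovers 0≤1).
Opt3: not dominated (best duration).
Opt4: not dominated.
Opt5: dominated by Opt3 (duration 7.5≤9.9, layovers 1≤2).
Opt6: dominated by Opt3 (duration 7.5≤10.0, layovers 1≤1).
Opt7: dominated by Opt3 (duration 7.5≤8.0, layovers 1≤1).
Opt8: dominated by Opt1 (duration 12.7≤15.9, layovers 0≤0).

Opt3, Opt4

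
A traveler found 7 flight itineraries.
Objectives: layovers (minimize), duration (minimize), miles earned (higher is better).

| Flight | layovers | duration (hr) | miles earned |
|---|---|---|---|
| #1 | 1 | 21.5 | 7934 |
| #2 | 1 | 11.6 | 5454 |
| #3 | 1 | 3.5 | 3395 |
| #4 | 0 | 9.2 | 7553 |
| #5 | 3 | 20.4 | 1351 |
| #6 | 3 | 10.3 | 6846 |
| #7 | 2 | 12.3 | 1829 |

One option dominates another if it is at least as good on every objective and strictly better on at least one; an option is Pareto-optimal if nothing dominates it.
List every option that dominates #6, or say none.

#4: layovers 0≤3, duration 9.2≤10.3, miles earned 7553≥6846 — dominates #6.
Others (#1, #2, #3, #5, #7) are each worse than #6 on at least one objective.

#4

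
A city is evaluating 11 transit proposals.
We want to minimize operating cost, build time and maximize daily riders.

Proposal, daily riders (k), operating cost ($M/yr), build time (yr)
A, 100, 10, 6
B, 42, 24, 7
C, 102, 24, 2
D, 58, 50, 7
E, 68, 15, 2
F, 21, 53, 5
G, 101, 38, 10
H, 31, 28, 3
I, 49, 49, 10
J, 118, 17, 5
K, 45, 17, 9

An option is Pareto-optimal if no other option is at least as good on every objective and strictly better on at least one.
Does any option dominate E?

A: worse on build time (6 vs 2).
B: worse on daily riders (42 vs 68).
C: worse on operating cost (24 vs 15).
D: worse on daily riders (58 vs 68).
F: worse on daily riders (21 vs 68).
G: worse on operating cost (38 vs 15).
H: worse on daily riders (31 vs 68).
I: worse on daily riders (49 vs 68).
J: worse on operating cost (17 vs 15).
K: worse on daily riders (45 vs 68).
No option is at least as good as E on every objective and strictly better on one.

No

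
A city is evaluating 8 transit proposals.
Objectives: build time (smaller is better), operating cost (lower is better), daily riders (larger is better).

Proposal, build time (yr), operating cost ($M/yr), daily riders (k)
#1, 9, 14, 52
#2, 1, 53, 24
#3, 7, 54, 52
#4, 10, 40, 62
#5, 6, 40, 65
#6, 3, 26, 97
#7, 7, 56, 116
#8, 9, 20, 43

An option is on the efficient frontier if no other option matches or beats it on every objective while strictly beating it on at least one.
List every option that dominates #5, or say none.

#6: build time 3≤6, operating cost 26≤40, daily riders 97≥65 — dominates #5.
Others (#1, #2, #3, #4, #7, #8) are each worse than #5 on at least one objective.

#6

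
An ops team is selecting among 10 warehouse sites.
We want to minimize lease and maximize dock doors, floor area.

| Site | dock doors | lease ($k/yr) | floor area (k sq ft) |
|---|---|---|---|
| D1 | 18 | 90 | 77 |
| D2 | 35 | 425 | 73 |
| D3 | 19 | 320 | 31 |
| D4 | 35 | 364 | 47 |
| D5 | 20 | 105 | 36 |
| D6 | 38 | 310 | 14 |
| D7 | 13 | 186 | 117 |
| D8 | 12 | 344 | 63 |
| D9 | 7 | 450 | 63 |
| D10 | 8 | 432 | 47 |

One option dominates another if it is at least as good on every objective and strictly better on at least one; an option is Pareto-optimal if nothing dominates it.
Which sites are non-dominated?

D1: not dominated (best lease).
D2: not dominated.
D3: dominated by D5 (dock doors 20≥19, lease 105≤320, floor area 36≥31).
D4: not dominated.
D5: not dominated.
D6: not dominated (best dock doors).
D7: not dominated (best floor area).
D8: dominated by D1 (dock doors 18≥12, lease 90≤344, floor area 77≥63).
D9: dominated by D1 (dock doors 18≥7, lease 90≤450, floor area 77≥63).
D10: dominated by D1 (dock doors 18≥8, lease 90≤432, floor area 77≥47).

D1, D2, D4, D5, D6, D7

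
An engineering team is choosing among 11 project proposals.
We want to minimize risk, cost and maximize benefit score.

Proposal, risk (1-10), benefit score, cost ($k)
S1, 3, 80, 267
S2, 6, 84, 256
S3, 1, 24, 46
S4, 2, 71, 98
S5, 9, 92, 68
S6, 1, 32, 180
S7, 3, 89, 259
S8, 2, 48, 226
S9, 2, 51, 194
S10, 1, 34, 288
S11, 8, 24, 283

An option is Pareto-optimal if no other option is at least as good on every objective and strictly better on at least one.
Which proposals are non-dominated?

S2, S3, S4, S5, S6, S7, S10

S1: dominated by S7 (risk 3≤3, benefit score 89≥80, cost 259≤267).
S2: not dominated.
S3: not dominated (best cost).
S4: not dominated.
S5: not dominated (best benefit score).
S6: not dominated.
S7: not dominated.
S8: dominated by S4 (risk 2≤2, benefit score 71≥48, cost 98≤226).
S9: dominated by S4 (risk 2≤2, benefit score 71≥51, cost 98≤194).
S10: not dominated.
S11: dominated by S1 (risk 3≤8, benefit score 80≥24, cost 267≤283).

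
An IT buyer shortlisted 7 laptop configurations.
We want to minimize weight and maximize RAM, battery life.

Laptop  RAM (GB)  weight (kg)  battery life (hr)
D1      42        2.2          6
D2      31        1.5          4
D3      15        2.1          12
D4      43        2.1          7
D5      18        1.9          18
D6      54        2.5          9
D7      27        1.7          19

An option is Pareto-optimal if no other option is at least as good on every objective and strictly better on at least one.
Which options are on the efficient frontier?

D1: dominated by D4 (RAM 43≥42, weight 2.1≤2.2, battery life 7≥6).
D2: not dominated (best weight).
D3: dominated by D5 (RAM 18≥15, weight 1.9≤2.1, battery life 18≥12).
D4: not dominated.
D5: dominated by D7 (RAM 27≥18, weight 1.7≤1.9, battery life 19≥18).
D6: not dominated (best RAM).
D7: not dominated (best battery life).

D2, D4, D6, D7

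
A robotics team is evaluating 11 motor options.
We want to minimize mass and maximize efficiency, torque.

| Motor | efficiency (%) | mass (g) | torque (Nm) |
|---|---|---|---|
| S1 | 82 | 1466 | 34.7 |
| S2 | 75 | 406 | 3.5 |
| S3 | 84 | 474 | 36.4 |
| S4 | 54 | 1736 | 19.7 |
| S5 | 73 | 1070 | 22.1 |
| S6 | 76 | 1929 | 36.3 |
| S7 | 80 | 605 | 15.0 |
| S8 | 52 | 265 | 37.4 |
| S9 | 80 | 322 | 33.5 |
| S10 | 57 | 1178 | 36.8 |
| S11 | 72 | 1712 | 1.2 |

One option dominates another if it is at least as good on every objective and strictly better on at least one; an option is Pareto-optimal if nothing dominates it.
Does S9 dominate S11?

Yes

S9 vs S11: efficiency 80≥72, mass 322≤1712, torque 33.5≥1.2 — S9 is at least as good on every objective with at least one strict improvement.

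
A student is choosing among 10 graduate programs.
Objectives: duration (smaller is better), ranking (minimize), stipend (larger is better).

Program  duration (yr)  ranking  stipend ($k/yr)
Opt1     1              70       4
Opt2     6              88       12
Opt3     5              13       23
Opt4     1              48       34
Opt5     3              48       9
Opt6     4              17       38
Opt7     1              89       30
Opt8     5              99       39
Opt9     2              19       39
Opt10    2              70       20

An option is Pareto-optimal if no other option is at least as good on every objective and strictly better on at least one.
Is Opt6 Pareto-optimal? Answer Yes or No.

Opt1: worse on ranking (70 vs 17).
Opt2: worse on duration (6 vs 4).
Opt3: worse on duration (5 vs 4).
Opt4: worse on ranking (48 vs 17).
Opt5: worse on ranking (48 vs 17).
Opt7: worse on ranking (89 vs 17).
Opt8: worse on duration (5 vs 4).
Opt9: worse on ranking (19 vs 17).
Opt10: worse on ranking (70 vs 17).
No option is at least as good as Opt6 on every objective and strictly better on one.

Yes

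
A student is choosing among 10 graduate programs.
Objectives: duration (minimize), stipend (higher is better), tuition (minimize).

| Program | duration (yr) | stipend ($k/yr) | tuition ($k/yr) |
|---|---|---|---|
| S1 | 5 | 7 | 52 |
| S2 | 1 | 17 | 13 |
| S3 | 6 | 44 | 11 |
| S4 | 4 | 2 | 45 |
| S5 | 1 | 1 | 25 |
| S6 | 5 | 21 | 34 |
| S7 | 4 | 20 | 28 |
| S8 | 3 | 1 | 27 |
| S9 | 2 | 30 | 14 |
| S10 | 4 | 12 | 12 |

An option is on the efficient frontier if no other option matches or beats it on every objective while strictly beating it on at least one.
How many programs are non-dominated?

4

S1: dominated by S2 (duration 1≤5, stipend 17≥7, tuition 13≤52).
S2: not dominated.
S3: not dominated (best stipend).
S4: dominated by S2 (duration 1≤4, stipend 17≥2, tuition 13≤45).
S5: dominated by S2 (duration 1≤1, stipend 17≥1, tuition 13≤25).
S6: dominated by S9 (duration 2≤5, stipend 30≥21, tuition 14≤34).
S7: dominated by S9 (duration 2≤4, stipend 30≥20, tuition 14≤28).
S8: dominated by S2 (duration 1≤3, stipend 17≥1, tuition 13≤27).
S9: not dominated.
S10: not dominated.
Pareto-optimal: S2, S3, S9, S10 → 4.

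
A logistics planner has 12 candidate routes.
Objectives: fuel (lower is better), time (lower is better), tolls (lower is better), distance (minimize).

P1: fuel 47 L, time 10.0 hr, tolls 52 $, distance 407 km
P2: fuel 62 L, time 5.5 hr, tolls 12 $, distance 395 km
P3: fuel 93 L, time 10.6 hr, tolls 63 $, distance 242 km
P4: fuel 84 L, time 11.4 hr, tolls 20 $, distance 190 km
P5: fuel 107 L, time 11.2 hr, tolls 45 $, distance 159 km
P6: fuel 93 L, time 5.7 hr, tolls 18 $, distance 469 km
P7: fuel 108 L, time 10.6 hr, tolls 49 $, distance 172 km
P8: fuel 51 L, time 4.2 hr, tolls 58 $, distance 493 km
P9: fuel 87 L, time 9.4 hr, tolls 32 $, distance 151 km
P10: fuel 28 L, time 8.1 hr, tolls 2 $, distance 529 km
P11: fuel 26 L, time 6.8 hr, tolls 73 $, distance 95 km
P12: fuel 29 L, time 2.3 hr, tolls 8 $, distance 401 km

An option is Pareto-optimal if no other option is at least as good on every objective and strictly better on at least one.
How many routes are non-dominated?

6

P1: dominated by P12 (fuel 29≤47, time 2.3≤10.0, tolls 8≤52, distance 401≤407).
P2: not dominated.
P3: dominated by P9 (fuel 87≤93, time 9.4≤10.6, tolls 32≤63, distance 151≤242).
P4: not dominated.
P5: dominated by P9 (fuel 87≤107, time 9.4≤11.2, tolls 32≤45, distance 151≤159).
P6: dominated by P2 (fuel 62≤93, time 5.5≤5.7, tolls 12≤18, distance 395≤469).
P7: dominated by P9 (fuel 87≤108, time 9.4≤10.6, tolls 32≤49, distance 151≤172).
P8: dominated by P12 (fuel 29≤51, time 2.3≤4.2, tolls 8≤58, distance 401≤493).
P9: not dominated.
P10: not dominated (best tolls).
P11: not dominated (best fuel).
P12: not dominated (best time).
Pareto-optimal: P2, P4, P9, P10, P11, P12 → 6.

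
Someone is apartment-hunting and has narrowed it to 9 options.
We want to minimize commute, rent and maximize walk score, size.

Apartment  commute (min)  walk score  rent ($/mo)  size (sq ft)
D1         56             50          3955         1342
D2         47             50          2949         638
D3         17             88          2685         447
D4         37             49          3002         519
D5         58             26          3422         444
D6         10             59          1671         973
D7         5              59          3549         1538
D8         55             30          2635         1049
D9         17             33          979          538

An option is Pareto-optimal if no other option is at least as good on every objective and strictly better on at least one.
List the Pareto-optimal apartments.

D3, D6, D7, D8, D9

D1: dominated by D7 (commute 5≤56, walk score 59≥50, rent 3549≤3955, size 1538≥1342).
D2: dominated by D6 (commute 10≤47, walk score 59≥50, rent 1671≤2949, size 973≥638).
D3: not dominated (best walk score).
D4: dominated by D6 (commute 10≤37, walk score 59≥49, rent 1671≤3002, size 973≥519).
D5: dominated by D2 (commute 47≤58, walk score 50≥26, rent 2949≤3422, size 638≥444).
D6: not dominated.
D7: not dominated (best commute).
D8: not dominated.
D9: not dominated (best rent).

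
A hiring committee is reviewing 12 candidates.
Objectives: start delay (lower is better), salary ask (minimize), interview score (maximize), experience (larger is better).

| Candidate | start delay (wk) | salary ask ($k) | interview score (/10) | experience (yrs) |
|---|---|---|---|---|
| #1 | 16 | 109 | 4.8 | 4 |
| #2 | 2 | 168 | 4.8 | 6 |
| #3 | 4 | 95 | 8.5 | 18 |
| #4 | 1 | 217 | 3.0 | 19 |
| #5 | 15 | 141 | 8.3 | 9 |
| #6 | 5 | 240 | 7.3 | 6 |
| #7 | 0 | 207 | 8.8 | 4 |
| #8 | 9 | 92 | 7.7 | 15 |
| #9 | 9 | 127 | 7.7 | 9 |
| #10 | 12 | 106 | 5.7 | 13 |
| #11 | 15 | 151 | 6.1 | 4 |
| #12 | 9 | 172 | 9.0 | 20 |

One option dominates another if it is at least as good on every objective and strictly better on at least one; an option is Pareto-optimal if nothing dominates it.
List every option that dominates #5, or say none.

#3

#3: start delay 4≤15, salary ask 95≤141, interview score 8.5≥8.3, experience 18≥9 — dominates #5.
Others (#1, #2, #4, #6, #7, #8, #9, #10, #11, #12) are each worse than #5 on at least one objective.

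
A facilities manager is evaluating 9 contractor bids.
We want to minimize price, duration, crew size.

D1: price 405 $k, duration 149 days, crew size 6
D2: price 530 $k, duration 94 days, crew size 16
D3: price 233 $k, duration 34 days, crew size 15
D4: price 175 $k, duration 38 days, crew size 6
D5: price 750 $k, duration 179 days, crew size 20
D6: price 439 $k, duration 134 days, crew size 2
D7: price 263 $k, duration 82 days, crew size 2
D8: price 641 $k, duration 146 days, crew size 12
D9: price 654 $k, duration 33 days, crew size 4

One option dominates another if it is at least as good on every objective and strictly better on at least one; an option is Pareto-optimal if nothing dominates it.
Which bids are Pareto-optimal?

D3, D4, D7, D9

D1: dominated by D4 (price 175≤405, duration 38≤149, crew size 6≤6).
D2: dominated by D3 (price 233≤530, duration 34≤94, crew size 15≤16).
D3: not dominated.
D4: not dominated (best price).
D5: dominated by D1 (price 405≤750, duration 149≤179, crew size 6≤20).
D6: dominated by D7 (price 263≤439, duration 82≤134, crew size 2≤2).
D7: not dominated.
D8: dominated by D4 (price 175≤641, duration 38≤146, crew size 6≤12).
D9: not dominated (best duration).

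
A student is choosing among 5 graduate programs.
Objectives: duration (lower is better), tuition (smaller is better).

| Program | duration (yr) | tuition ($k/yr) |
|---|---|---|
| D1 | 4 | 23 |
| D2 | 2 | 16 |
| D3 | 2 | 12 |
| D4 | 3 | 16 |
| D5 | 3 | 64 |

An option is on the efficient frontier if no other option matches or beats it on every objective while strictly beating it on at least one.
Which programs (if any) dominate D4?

D2: duration 2≤3, tuition 16≤16 — dominates D4.
D3: duration 2≤3, tuition 12≤16 — dominates D4.
Others (D1, D5) are each worse than D4 on at least one objective.

D2, D3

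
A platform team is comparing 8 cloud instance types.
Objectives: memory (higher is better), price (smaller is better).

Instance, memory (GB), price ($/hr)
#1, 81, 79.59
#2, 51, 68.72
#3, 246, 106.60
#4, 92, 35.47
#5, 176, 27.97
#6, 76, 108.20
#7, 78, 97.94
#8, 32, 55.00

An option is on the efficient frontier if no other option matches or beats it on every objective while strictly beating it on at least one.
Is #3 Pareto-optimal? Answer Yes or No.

Yes

#1: worse on memory (81 vs 246).
#2: worse on memory (51 vs 246).
#4: worse on memory (92 vs 246).
#5: worse on memory (176 vs 246).
#6: worse on memory (76 vs 246).
#7: worse on memory (78 vs 246).
#8: worse on memory (32 vs 246).
No option is at least as good as #3 on every objective and strictly better on one.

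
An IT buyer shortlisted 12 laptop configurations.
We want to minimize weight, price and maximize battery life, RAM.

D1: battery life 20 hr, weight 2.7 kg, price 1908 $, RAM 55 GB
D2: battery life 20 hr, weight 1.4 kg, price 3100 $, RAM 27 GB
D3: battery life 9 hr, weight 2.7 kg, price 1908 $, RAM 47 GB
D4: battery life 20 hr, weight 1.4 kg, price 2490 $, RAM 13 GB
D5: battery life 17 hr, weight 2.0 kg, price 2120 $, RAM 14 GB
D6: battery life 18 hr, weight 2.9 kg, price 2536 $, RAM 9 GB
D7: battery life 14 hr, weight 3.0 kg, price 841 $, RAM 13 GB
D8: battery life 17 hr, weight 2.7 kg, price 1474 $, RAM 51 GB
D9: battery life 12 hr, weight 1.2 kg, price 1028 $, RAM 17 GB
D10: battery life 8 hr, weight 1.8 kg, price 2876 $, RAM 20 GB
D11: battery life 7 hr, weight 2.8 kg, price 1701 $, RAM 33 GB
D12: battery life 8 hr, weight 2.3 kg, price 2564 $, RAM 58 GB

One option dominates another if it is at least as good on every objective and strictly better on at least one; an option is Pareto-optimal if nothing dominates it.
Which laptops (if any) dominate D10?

D1: worse on weight (2.7 vs 1.8).
D2: worse on price (3100 vs 2876).
D3: worse on weight (2.7 vs 1.8).
D4: worse on RAM (13 vs 20).
D5: worse on weight (2.0 vs 1.8).
D6: worse on weight (2.9 vs 1.8).
D7: worse on weight (3.0 vs 1.8).
D8: worse on weight (2.7 vs 1.8).
D9: worse on RAM (17 vs 20).
D11: worse on battery life (7 vs 8).
D12: worse on weight (2.3 vs 1.8).
No option dominates D10.

none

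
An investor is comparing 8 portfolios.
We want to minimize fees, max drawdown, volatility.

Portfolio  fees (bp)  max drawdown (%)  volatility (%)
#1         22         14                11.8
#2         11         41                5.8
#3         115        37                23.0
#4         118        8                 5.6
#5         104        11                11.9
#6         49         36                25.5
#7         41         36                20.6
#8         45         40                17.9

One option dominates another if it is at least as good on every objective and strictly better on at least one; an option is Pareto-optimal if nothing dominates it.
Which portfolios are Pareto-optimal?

#1, #2, #4, #5

#1: not dominated.
#2: not dominated (best fees).
#3: dominated by #1 (fees 22≤115, max drawdown 14≤37, volatility 11.8≤23.0).
#4: not dominated (best max drawdown).
#5: not dominated.
#6: dominated by #1 (fees 22≤49, max drawdown 14≤36, volatility 11.8≤25.5).
#7: dominated by #1 (fees 22≤41, max drawdown 14≤36, volatility 11.8≤20.6).
#8: dominated by #1 (fees 22≤45, max drawdown 14≤40, volatility 11.8≤17.9).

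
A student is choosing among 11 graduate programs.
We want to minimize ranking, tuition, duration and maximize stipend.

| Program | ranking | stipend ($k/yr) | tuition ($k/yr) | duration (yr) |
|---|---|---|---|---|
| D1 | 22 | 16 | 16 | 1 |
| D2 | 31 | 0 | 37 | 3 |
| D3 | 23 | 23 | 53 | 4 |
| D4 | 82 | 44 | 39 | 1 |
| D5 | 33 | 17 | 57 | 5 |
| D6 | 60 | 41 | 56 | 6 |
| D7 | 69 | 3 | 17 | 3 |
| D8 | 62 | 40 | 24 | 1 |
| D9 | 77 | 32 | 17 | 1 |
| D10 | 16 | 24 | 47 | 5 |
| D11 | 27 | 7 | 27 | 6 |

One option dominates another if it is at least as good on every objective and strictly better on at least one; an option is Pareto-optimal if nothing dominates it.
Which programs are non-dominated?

D1, D3, D4, D6, D8, D9, D10

D1: not dominated (best tuition).
D2: dominated by D1 (ranking 22≤31, stipend 16≥0, tuition 16≤37, duration 1≤3).
D3: not dominated.
D4: not dominated (best stipend).
D5: dominated by D3 (ranking 23≤33, stipend 23≥17, tuition 53≤57, duration 4≤5).
D6: not dominated.
D7: dominated by D1 (ranking 22≤69, stipend 16≥3, tuition 16≤17, duration 1≤3).
D8: not dominated.
D9: not dominated.
D10: not dominated (best ranking).
D11: dominated by D1 (ranking 22≤27, stipend 16≥7, tuition 16≤27, duration 1≤6).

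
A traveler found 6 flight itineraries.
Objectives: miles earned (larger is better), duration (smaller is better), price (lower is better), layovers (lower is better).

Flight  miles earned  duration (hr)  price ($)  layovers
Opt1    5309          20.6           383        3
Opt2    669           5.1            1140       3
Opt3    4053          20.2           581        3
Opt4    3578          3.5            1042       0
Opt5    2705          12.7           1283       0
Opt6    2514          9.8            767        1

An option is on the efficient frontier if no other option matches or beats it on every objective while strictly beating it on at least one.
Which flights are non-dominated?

Opt1, Opt3, Opt4, Opt6

Opt1: not dominated (best miles earned).
Opt2: dominated by Opt4 (miles earned 3578≥669, duration 3.5≤5.1, price 1042≤1140, layovers 0≤3).
Opt3: not dominated.
Opt4: not dominated (best duration).
Opt5: dominated by Opt4 (miles earned 3578≥2705, duration 3.5≤12.7, price 1042≤1283, layovers 0≤0).
Opt6: not dominated.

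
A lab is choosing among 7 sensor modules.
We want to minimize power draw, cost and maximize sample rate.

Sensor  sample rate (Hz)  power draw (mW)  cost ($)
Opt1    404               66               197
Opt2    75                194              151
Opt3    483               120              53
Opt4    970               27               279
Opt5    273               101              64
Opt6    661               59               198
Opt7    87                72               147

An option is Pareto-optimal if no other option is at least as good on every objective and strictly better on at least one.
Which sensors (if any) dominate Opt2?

Opt3, Opt5, Opt7

Opt3: sample rate 483≥75, power draw 120≤194, cost 53≤151 — dominates Opt2.
Opt5: sample rate 273≥75, power draw 101≤194, cost 64≤151 — dominates Opt2.
Opt7: sample rate 87≥75, power draw 72≤194, cost 147≤151 — dominates Opt2.
Others (Opt1, Opt4, Opt6) are each worse than Opt2 on at least one objective.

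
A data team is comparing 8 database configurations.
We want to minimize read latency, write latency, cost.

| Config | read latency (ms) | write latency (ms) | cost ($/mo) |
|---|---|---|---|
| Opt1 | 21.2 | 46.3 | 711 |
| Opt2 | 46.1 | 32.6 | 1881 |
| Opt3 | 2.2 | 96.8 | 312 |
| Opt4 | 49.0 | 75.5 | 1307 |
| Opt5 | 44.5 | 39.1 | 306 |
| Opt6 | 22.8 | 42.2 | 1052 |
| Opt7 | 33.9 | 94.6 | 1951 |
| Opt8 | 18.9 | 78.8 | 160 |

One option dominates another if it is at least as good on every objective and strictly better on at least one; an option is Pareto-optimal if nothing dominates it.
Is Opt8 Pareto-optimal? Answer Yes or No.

Opt1: worse on read latency (21.2 vs 18.9).
Opt2: worse on read latency (46.1 vs 18.9).
Opt3: worse on write latency (96.8 vs 78.8).
Opt4: worse on read latency (49.0 vs 18.9).
Opt5: worse on read latency (44.5 vs 18.9).
Opt6: worse on read latency (22.8 vs 18.9).
Opt7: worse on read latency (33.9 vs 18.9).
No option is at least as good as Opt8 on every objective and strictly better on one.

Yes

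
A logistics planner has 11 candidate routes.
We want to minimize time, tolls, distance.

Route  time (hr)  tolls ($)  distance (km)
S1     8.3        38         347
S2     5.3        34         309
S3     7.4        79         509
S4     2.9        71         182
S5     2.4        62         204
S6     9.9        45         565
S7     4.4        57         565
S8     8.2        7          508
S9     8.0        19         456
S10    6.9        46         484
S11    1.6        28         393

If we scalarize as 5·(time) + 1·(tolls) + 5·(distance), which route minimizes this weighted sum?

S1: 5·8.3 + 1·38 + 5·347 = 1814.5
S2: 5·5.3 + 1·34 + 5·309 = 1605.5
S3: 5·7.4 + 1·79 + 5·509 = 2661.0
S4: 5·2.9 + 1·71 + 5·182 = 995.5
S5: 5·2.4 + 1·62 + 5·204 = 1094.0
S6: 5·9.9 + 1·45 + 5·565 = 2919.5
S7: 5·4.4 + 1·57 + 5·565 = 2904.0
S8: 5·8.2 + 1·7 + 5·508 = 2588.0
S9: 5·8.0 + 1·19 + 5·456 = 2339.0
S10: 5·6.9 + 1·46 + 5·484 = 2500.5
S11: 5·1.6 + 1·28 + 5·393 = 2001.0
Lowest: S4 at 995.5.

S4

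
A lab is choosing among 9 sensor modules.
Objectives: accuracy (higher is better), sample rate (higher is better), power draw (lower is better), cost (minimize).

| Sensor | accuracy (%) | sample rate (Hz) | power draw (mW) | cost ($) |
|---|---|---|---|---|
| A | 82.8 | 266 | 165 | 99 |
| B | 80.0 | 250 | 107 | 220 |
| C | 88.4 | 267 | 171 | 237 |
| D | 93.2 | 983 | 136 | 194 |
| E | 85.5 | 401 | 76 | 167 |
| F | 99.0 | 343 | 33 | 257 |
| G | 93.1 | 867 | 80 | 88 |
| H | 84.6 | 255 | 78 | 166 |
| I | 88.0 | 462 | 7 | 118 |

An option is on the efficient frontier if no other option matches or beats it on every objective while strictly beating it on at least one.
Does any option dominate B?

Yes

E vs B: accuracy 85.5≥80.0, sample rate 401≥250, power draw 76≤107, cost 167≤220 — E is at least as good on every objective and strictly better on at least one, so E dominates B.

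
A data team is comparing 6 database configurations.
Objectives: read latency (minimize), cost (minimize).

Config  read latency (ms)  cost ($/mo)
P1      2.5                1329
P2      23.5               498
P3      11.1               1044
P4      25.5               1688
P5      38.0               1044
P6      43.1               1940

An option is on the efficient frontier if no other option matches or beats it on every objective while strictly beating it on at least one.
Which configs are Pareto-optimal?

P1, P2, P3

P1: not dominated (best read latency).
P2: not dominated (best cost).
P3: not dominated.
P4: dominated by P1 (read latency 2.5≤25.5, cost 1329≤1688).
P5: dominated by P2 (read latency 23.5≤38.0, cost 498≤1044).
P6: dominated by P1 (read latency 2.5≤43.1, cost 1329≤1940).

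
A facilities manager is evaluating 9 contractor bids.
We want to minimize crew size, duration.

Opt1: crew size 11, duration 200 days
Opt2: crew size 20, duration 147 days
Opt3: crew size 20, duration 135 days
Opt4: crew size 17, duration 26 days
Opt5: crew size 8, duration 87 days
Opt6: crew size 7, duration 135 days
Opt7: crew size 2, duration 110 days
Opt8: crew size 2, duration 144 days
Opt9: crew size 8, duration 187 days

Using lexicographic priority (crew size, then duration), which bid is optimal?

Opt7

First minimize crew size: best is 2, kept {Opt7, Opt8}.
Then minimize duration: best is 110, kept {Opt7}.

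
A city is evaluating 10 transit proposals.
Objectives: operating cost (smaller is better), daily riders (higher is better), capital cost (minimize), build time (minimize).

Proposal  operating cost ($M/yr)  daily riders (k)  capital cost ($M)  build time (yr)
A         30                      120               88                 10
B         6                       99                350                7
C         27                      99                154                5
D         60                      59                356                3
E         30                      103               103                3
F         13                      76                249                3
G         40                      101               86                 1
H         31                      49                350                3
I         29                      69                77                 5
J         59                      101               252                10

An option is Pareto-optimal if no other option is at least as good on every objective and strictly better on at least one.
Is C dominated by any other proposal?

No

A: worse on operating cost (30 vs 27).
B: worse on capital cost (350 vs 154).
D: worse on operating cost (60 vs 27).
E: worse on operating cost (30 vs 27).
F: worse on daily riders (76 vs 99).
G: worse on operating cost (40 vs 27).
H: worse on operating cost (31 vs 27).
I: worse on operating cost (29 vs 27).
J: worse on operating cost (59 vs 27).
No option is at least as good as C on every objective and strictly better on one.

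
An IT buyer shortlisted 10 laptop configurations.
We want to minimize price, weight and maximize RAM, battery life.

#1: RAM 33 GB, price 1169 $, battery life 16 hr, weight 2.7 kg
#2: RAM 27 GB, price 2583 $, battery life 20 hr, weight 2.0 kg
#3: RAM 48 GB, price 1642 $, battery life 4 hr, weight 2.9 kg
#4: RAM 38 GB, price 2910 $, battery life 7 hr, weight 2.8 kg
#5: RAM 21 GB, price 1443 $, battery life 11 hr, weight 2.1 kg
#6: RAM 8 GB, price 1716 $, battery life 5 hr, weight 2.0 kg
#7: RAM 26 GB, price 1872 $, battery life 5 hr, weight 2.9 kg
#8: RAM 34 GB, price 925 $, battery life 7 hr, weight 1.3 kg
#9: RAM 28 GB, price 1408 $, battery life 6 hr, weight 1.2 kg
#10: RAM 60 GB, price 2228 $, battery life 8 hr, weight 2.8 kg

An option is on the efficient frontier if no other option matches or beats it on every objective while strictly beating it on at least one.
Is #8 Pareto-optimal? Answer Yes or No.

#1: worse on RAM (33 vs 34).
#2: worse on RAM (27 vs 34).
#3: worse on price (1642 vs 925).
#4: worse on price (2910 vs 925).
#5: worse on RAM (21 vs 34).
#6: worse on RAM (8 vs 34).
#7: worse on RAM (26 vs 34).
#9: worse on RAM (28 vs 34).
#10: worse on price (2228 vs 925).
No option is at least as good as #8 on every objective and strictly better on one.

Yes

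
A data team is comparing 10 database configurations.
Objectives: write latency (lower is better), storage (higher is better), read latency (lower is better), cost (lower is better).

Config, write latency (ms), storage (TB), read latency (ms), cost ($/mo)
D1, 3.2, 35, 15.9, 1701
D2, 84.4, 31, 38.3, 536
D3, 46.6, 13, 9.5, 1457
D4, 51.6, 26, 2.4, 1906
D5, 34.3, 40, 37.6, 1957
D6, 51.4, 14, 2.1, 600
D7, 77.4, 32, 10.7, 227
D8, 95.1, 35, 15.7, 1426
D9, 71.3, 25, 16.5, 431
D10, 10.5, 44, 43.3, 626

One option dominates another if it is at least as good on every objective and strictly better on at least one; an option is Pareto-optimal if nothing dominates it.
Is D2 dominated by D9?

D9 vs D2: D9 is worse on storage (25 vs 31), so it does not dominate D2.

No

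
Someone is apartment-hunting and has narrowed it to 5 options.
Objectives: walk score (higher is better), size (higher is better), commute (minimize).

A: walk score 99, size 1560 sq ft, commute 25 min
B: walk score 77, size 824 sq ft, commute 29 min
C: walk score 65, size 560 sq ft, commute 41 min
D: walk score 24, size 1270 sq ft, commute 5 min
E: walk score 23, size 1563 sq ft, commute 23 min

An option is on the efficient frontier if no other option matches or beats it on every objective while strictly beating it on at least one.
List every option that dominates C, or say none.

A, B

A: walk score 99≥65, size 1560≥560, commute 25≤41 — dominates C.
B: walk score 77≥65, size 824≥560, commute 29≤41 — dominates C.
Others (D, E) are each worse than C on at least one objective.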